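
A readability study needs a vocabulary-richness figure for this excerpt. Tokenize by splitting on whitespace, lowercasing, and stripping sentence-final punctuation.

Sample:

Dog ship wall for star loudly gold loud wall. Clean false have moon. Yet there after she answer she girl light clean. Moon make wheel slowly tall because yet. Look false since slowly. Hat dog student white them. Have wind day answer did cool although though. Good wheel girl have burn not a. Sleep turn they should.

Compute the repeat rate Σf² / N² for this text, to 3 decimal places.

Frequencies: have:3, dog:2, wall:2, clean:2, false:2, moon:2, yet:2, she:2, answer:2, girl:2, wheel:2, slowly:2, ship:1, for:1, star:1, loudly:1, gold:1, loud:1, there:1, after:1, … (24 more, each freq 1)
Σf² = 85; N² = 3249
Repeat rate = 85 / 3249 = 0.026

0.026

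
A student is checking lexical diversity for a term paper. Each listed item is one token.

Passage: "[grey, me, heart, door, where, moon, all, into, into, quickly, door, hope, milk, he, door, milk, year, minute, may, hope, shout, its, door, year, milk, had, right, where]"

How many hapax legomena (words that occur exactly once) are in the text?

Frequencies: door:4, milk:3, where:2, into:2, hope:2, year:2, grey:1, me:1, heart:1, moon:1, all:1, quickly:1, he:1, minute:1, may:1, shout:1, its:1, had:1, right:1
Hapax (freq=1): all, grey, had, he, heart, its, may, me, minute, moon, quickly, right, shout

13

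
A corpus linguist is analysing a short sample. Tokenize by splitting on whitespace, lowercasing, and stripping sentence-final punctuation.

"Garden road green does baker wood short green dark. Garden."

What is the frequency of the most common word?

2

Frequencies: garden:2, green:2, road:1, does:1, baker:1, wood:1, short:1, dark:1
Most common: 'garden' with frequency 2.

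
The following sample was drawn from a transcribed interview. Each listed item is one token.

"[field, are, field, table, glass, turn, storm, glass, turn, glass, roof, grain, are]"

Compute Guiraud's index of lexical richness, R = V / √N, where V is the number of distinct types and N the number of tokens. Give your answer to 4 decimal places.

2.2188

N = 13, V = 8.
√N = 3.605551
R = 8 / 3.605551 = 2.2188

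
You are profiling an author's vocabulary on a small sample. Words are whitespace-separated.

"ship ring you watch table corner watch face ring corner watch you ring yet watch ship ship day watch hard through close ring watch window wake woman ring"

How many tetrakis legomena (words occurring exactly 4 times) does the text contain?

0

Frequencies: watch:6, ring:5, ship:3, you:2, corner:2, table:1, face:1, yet:1, day:1, hard:1, through:1, close:1, window:1, wake:1, woman:1
Words with frequency 4: (none)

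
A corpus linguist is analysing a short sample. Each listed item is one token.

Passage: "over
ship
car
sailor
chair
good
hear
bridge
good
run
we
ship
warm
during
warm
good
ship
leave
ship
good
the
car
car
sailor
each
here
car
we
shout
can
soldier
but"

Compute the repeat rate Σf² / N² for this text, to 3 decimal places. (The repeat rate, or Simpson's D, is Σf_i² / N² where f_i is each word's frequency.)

Frequencies: ship:4, car:4, good:4, sailor:2, we:2, warm:2, over:1, chair:1, hear:1, bridge:1, run:1, during:1, leave:1, the:1, each:1, here:1, shout:1, can:1, soldier:1, but:1
Σf² = 74; N² = 1024
Repeat rate = 74 / 1024 = 0.072

0.072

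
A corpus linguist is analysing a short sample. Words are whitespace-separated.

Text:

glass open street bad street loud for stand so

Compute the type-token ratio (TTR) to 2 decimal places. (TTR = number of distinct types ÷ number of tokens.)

0.89

N = 9 tokens, V = 8 types.
TTR = V / N = 8 / 9 = 0.89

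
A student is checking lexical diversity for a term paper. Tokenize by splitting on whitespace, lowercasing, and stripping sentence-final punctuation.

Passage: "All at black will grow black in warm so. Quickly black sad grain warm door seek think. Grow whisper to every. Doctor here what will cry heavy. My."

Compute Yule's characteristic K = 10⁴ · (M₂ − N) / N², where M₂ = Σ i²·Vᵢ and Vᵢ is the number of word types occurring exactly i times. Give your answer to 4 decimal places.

153.0612

Frequencies: black:3, will:2, grow:2, warm:2, all:1, at:1, in:1, so:1, quickly:1, sad:1, grain:1, door:1, seek:1, think:1, whisper:1, to:1, every:1, doctor:1, here:1, what:1, … (3 more, each freq 1)
N = 28. Frequency spectrum: V_1=19, V_2=3, V_3=1
M₂ = 1²·19 + 2²·3 + 3²·1 = 40
K = 10000 × (40 − 28) / 28² = 153.0612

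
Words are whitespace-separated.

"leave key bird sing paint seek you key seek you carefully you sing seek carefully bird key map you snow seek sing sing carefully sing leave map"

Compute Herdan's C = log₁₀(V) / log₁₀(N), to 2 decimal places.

0.70

N = 27, V = 10.
log₁₀(V) = 1.000000, log₁₀(N) = 1.431364
C = 1.000000 / 1.431364 = 0.70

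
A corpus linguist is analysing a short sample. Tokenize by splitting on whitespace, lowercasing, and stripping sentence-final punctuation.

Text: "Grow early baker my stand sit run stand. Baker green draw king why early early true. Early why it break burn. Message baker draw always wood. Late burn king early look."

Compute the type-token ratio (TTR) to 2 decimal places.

0.65

N = 31 tokens, V = 20 types.
TTR = V / N = 20 / 31 = 0.65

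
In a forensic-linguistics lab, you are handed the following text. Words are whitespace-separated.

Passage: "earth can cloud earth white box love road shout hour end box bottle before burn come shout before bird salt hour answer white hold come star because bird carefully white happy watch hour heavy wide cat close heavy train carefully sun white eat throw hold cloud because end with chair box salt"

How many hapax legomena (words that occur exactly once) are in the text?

18

Frequencies: white:4, box:3, hour:3, earth:2, cloud:2, shout:2, end:2, before:2, come:2, bird:2, salt:2, hold:2, because:2, carefully:2, heavy:2, can:1, love:1, road:1, bottle:1, burn:1, … (13 more, each freq 1)
Hapax (freq=1): answer, bottle, burn, can, cat, chair, close, eat, happy, love, road, star, sun, throw, train, watch, wide, with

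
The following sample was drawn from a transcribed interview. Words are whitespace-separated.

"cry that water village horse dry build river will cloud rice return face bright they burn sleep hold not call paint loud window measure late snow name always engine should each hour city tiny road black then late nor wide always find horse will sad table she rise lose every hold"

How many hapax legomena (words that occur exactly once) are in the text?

Frequencies: horse:2, will:2, hold:2, late:2, always:2, cry:1, that:1, water:1, village:1, dry:1, build:1, river:1, cloud:1, rice:1, return:1, face:1, bright:1, they:1, burn:1, sleep:1, … (26 more, each freq 1)
Hapax (freq=1): black, bright, build, burn, call, city, cloud, cry, dry, each, engine, every, face, find, hour, lose, loud, measure, name, nor, not, paint, return, rice, rise, river, road, sad, she, should, sleep, snow, table, that, then, they, tiny, village, water, wide, window

41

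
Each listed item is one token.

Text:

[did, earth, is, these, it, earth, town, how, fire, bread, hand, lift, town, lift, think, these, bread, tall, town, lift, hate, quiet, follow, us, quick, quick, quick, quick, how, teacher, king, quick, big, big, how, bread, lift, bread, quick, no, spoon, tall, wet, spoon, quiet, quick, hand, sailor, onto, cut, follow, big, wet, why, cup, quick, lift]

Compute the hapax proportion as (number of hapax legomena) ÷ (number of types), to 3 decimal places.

Frequencies: quick:8, lift:5, bread:4, town:3, how:3, big:3, earth:2, these:2, hand:2, tall:2, quiet:2, follow:2, spoon:2, wet:2, did:1, is:1, it:1, fire:1, think:1, hate:1, … (9 more, each freq 1)
Hapax count = 15; type count = 29.
Ratio = 15 / 29 = 0.517

0.517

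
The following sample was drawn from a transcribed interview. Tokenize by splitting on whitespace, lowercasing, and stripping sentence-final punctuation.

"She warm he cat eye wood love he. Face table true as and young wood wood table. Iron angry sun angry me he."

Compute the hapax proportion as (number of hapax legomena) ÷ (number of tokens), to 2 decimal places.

0.57

Frequencies: he:3, wood:3, table:2, angry:2, she:1, warm:1, cat:1, eye:1, love:1, face:1, true:1, as:1, and:1, young:1, iron:1, sun:1, me:1
Hapax count = 13; token count = 23.
Ratio = 13 / 23 = 0.57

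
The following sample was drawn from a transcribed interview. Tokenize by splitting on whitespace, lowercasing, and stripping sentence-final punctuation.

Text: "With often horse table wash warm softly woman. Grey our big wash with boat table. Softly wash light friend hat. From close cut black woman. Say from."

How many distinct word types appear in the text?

20

Distinct types: {big, black, boat, close, cut, friend, from, grey, hat, horse, light, often, our, say, softly, table, warm, wash, with, woman}
V = 20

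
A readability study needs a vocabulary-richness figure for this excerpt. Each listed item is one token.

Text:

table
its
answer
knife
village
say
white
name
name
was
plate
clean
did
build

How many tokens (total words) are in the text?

14

Tokens: table, its, answer, knife, village, say, white, name, name, was, plate, clean, did, build
N = 14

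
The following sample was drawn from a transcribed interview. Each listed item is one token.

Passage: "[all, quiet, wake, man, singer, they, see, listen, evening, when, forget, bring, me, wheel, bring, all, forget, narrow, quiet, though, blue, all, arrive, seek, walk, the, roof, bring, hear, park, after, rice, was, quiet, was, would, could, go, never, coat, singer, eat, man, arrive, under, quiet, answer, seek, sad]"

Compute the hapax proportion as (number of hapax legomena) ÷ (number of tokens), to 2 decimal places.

Frequencies: quiet:4, all:3, bring:3, man:2, singer:2, forget:2, arrive:2, seek:2, was:2, wake:1, they:1, see:1, listen:1, evening:1, when:1, me:1, wheel:1, narrow:1, though:1, blue:1, … (16 more, each freq 1)
Hapax count = 27; token count = 49.
Ratio = 27 / 49 = 0.55

0.55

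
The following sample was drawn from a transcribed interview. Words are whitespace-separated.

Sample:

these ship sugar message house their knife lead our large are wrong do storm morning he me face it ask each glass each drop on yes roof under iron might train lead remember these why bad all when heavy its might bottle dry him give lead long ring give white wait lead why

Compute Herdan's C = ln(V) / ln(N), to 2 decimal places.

0.96

N = 53, V = 45.
ln(V) = 3.806662, ln(N) = 3.970292
C = 3.806662 / 3.970292 = 0.96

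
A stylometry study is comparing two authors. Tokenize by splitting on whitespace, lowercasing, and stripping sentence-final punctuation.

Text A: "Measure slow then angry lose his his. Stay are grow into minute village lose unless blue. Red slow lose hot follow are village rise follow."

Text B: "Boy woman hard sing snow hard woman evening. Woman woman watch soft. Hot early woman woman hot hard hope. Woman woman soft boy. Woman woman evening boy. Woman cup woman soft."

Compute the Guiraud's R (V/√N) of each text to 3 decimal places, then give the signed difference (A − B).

A: V=18, N=25, R=3.600
B: V=12, N=31, R=2.155
Difference = 3.600 − 2.155 = 1.445

1.445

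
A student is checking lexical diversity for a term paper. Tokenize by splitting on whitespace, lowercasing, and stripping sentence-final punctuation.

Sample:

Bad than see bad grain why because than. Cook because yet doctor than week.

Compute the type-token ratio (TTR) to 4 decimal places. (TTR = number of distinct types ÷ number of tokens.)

0.7143

N = 14 tokens, V = 10 types.
TTR = V / N = 10 / 14 = 0.7143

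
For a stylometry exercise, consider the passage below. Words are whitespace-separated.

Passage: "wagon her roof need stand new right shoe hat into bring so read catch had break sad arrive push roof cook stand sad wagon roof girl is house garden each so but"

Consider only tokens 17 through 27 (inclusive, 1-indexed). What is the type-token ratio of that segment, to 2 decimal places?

Segment tokens 17–27: sad, arrive, push, roof, cook, stand, sad, wagon, roof, girl, is
Segment N = 11, segment V = 9.
TTR = 9 / 11 = 0.82

0.82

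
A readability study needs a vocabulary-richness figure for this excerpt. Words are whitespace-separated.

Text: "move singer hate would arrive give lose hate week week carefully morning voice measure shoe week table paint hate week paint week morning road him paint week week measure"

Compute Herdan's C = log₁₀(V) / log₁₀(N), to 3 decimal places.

0.841

N = 29, V = 17.
log₁₀(V) = 1.230449, log₁₀(N) = 1.462398
C = 1.230449 / 1.462398 = 0.841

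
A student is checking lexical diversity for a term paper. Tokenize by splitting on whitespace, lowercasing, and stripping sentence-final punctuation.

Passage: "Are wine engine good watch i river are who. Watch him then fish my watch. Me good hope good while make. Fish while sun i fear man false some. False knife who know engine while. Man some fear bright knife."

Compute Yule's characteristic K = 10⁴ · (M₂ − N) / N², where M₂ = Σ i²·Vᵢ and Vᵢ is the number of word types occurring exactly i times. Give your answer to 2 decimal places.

237.50

Frequencies: good:3, watch:3, while:3, are:2, engine:2, i:2, who:2, fish:2, fear:2, man:2, false:2, some:2, knife:2, wine:1, river:1, him:1, then:1, my:1, me:1, hope:1, … (4 more, each freq 1)
N = 40. Frequency spectrum: V_1=11, V_2=10, V_3=3
M₂ = 1²·11 + 2²·10 + 3²·3 = 78
K = 10000 × (78 − 40) / 40² = 237.50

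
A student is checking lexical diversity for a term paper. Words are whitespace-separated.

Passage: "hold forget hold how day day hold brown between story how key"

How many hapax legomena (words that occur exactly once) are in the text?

Frequencies: hold:3, how:2, day:2, forget:1, brown:1, between:1, story:1, key:1
Hapax (freq=1): between, brown, forget, key, story

5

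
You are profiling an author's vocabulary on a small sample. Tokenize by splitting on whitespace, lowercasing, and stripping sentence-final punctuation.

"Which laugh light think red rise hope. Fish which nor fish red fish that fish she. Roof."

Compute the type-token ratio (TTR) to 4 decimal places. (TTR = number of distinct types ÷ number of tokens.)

0.7059

N = 17 tokens, V = 12 types.
TTR = V / N = 12 / 17 = 0.7059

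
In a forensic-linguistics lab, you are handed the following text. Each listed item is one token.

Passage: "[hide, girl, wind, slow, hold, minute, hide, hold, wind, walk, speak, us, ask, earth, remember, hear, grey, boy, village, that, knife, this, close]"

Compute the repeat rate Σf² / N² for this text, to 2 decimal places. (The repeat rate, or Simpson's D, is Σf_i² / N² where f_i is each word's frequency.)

0.05

Frequencies: hide:2, wind:2, hold:2, girl:1, slow:1, minute:1, walk:1, speak:1, us:1, ask:1, earth:1, remember:1, hear:1, grey:1, boy:1, village:1, that:1, knife:1, this:1, close:1
Σf² = 29; N² = 529
Repeat rate = 29 / 529 = 0.05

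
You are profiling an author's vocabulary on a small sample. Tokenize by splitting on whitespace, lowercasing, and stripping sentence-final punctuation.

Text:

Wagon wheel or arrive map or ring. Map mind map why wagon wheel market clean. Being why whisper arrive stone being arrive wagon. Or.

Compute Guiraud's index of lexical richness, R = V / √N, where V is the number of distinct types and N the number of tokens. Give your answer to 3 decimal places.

N = 24, V = 13.
√N = 4.898979
R = 13 / 4.898979 = 2.654

2.654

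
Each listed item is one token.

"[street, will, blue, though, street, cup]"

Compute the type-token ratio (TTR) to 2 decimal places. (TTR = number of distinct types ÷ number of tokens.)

0.83

N = 6 tokens, V = 5 types.
TTR = V / N = 5 / 6 = 0.83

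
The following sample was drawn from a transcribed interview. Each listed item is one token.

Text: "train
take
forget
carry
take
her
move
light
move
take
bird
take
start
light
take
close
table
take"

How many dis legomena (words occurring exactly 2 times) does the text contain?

Frequencies: take:6, move:2, light:2, train:1, forget:1, carry:1, her:1, bird:1, start:1, close:1, table:1
Words with frequency 2: light, move

2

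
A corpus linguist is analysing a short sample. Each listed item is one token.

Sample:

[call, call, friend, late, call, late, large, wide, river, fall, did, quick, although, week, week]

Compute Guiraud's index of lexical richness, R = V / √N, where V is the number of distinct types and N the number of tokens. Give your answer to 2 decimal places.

2.84

N = 15, V = 11.
√N = 3.872983
R = 11 / 3.872983 = 2.84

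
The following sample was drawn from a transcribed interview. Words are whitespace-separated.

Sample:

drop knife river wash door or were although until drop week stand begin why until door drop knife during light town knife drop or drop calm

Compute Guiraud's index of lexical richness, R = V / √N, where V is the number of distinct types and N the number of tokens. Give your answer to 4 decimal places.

N = 26, V = 17.
√N = 5.099020
R = 17 / 5.099020 = 3.3340

3.3340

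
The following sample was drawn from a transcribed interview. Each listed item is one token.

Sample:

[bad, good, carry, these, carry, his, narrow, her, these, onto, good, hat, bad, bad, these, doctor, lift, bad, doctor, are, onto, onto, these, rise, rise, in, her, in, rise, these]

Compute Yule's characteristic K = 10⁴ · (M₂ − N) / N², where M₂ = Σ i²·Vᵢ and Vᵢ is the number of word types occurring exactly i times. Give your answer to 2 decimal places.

600.00

Frequencies: these:5, bad:4, onto:3, rise:3, good:2, carry:2, her:2, doctor:2, in:2, his:1, narrow:1, hat:1, lift:1, are:1
N = 30. Frequency spectrum: V_1=5, V_2=5, V_3=2, V_4=1, V_5=1
M₂ = 1²·5 + 2²·5 + 3²·2 + 4²·1 + 5²·1 = 84
K = 10000 × (84 − 30) / 30² = 600.00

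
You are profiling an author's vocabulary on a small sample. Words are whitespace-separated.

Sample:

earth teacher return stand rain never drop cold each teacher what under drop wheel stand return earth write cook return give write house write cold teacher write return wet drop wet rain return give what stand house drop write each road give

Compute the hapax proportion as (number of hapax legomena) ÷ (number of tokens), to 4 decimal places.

0.1190

Frequencies: return:5, write:5, drop:4, teacher:3, stand:3, give:3, earth:2, rain:2, cold:2, each:2, what:2, house:2, wet:2, never:1, under:1, wheel:1, cook:1, road:1
Hapax count = 5; token count = 42.
Ratio = 5 / 42 = 0.1190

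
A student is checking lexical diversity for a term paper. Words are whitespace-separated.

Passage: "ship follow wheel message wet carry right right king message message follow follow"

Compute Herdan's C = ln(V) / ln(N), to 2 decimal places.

N = 13, V = 8.
ln(V) = 2.079442, ln(N) = 2.564949
C = 2.079442 / 2.564949 = 0.81

0.81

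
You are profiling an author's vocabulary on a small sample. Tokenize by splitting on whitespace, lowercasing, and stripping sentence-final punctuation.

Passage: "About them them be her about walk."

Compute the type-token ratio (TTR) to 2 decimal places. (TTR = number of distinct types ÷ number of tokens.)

N = 7 tokens, V = 5 types.
TTR = V / N = 5 / 7 = 0.71

0.71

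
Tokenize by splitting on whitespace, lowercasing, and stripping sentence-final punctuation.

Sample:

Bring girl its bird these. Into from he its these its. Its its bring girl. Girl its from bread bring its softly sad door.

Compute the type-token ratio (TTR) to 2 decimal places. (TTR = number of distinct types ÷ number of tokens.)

N = 24 tokens, V = 12 types.
TTR = V / N = 12 / 24 = 0.50

0.50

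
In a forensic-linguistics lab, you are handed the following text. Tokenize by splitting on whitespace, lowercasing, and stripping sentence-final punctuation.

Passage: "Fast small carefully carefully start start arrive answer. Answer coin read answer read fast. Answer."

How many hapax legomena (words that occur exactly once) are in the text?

Frequencies: answer:4, fast:2, carefully:2, start:2, read:2, small:1, arrive:1, coin:1
Hapax (freq=1): arrive, coin, small

3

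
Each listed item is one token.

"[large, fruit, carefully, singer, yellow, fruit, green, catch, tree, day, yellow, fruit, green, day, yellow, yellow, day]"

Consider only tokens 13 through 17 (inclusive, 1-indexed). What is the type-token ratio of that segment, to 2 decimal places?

0.60

Segment tokens 13–17: green, day, yellow, yellow, day
Segment N = 5, segment V = 3.
TTR = 3 / 5 = 0.60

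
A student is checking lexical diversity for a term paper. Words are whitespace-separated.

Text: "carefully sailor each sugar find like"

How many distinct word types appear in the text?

Distinct types: {carefully, each, find, like, sailor, sugar}
V = 6

6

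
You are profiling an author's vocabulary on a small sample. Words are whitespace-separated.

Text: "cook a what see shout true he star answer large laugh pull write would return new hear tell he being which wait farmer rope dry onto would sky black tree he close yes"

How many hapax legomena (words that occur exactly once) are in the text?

Frequencies: he:3, would:2, cook:1, a:1, what:1, see:1, shout:1, true:1, star:1, answer:1, large:1, laugh:1, pull:1, write:1, return:1, new:1, hear:1, tell:1, being:1, which:1, … (10 more, each freq 1)
Hapax (freq=1): a, answer, being, black, close, cook, dry, farmer, hear, large, laugh, new, onto, pull, return, rope, see, shout, sky, star, tell, tree, true, wait, what, which, write, yes

28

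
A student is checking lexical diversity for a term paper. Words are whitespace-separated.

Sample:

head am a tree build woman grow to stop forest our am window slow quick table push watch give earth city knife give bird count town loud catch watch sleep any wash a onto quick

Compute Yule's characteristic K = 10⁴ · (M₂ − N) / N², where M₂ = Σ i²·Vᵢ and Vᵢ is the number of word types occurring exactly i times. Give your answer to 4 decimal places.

81.6327

Frequencies: am:2, a:2, quick:2, watch:2, give:2, head:1, tree:1, build:1, woman:1, grow:1, to:1, stop:1, forest:1, our:1, window:1, slow:1, table:1, push:1, earth:1, city:1, … (10 more, each freq 1)
N = 35. Frequency spectrum: V_1=25, V_2=5
M₂ = 1²·25 + 2²·5 = 45
K = 10000 × (45 − 35) / 35² = 81.6327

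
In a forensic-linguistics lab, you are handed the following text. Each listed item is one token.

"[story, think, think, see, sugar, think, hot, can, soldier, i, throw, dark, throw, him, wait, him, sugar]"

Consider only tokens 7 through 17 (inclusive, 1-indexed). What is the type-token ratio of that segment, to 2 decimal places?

Segment tokens 7–17: hot, can, soldier, i, throw, dark, throw, him, wait, him, sugar
Segment N = 11, segment V = 9.
TTR = 9 / 11 = 0.82

0.82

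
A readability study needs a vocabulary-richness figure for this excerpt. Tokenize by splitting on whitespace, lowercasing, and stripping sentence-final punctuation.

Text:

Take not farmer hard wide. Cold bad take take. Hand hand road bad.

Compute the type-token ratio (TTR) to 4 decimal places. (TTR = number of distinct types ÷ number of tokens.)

N = 13 tokens, V = 9 types.
TTR = V / N = 9 / 13 = 0.6923

0.6923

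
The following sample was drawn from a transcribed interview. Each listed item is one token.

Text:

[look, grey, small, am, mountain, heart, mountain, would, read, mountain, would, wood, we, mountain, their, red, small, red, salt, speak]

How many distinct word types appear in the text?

14

Distinct types: {am, grey, heart, look, mountain, read, red, salt, small, speak, their, we, wood, would}
V = 14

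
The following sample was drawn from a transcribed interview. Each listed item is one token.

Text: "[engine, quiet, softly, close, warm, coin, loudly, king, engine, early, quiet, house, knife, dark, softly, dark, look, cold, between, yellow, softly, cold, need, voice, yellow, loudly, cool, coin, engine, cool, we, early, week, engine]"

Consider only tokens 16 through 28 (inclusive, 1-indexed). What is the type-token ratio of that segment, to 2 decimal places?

Segment tokens 16–28: dark, look, cold, between, yellow, softly, cold, need, voice, yellow, loudly, cool, coin
Segment N = 13, segment V = 11.
TTR = 11 / 13 = 0.85

0.85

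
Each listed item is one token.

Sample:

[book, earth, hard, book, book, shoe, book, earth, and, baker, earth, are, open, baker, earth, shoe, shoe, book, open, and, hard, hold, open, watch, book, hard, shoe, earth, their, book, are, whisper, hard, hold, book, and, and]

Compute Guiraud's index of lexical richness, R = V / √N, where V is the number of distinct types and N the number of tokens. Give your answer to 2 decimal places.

N = 37, V = 12.
√N = 6.082763
R = 12 / 6.082763 = 1.97

1.97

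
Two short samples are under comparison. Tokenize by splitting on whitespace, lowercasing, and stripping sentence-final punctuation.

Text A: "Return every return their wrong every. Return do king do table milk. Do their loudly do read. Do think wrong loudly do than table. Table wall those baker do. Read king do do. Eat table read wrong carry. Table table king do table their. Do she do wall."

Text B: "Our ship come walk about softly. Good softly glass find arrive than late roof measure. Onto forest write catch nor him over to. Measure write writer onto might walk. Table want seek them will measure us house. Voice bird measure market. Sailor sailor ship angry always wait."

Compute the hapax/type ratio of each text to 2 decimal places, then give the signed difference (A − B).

-0.38

A: hapax=8, V=18, ratio=0.44
B: hapax=31, V=38, ratio=0.82
Difference = 0.44 − 0.82 = -0.38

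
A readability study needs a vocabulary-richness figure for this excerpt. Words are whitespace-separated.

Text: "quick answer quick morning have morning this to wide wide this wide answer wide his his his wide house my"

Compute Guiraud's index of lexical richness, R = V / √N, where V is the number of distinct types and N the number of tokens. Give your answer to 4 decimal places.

2.2361

N = 20, V = 10.
√N = 4.472136
R = 10 / 4.472136 = 2.2361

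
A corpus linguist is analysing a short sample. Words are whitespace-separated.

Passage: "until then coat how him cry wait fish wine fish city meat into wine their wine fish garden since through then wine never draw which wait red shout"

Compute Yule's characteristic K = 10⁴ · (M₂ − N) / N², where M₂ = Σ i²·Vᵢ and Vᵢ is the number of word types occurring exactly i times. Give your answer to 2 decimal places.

280.61

Frequencies: wine:4, fish:3, then:2, wait:2, until:1, coat:1, how:1, him:1, cry:1, city:1, meat:1, into:1, their:1, garden:1, since:1, through:1, never:1, draw:1, which:1, red:1, … (1 more, each freq 1)
N = 28. Frequency spectrum: V_1=17, V_2=2, V_3=1, V_4=1
M₂ = 1²·17 + 2²·2 + 3²·1 + 4²·1 = 50
K = 10000 × (50 − 28) / 28² = 280.61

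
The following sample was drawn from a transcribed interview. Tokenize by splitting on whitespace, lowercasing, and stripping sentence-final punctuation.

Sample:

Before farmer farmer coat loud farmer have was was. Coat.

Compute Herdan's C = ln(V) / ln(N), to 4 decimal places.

N = 10, V = 6.
ln(V) = 1.791759, ln(N) = 2.302585
C = 1.791759 / 2.302585 = 0.7782

0.7782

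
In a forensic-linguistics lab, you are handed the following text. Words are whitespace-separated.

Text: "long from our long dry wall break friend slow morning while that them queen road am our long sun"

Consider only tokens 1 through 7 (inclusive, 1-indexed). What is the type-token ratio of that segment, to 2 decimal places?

0.86

Segment tokens 1–7: long, from, our, long, dry, wall, break
Segment N = 7, segment V = 6.
TTR = 6 / 7 = 0.86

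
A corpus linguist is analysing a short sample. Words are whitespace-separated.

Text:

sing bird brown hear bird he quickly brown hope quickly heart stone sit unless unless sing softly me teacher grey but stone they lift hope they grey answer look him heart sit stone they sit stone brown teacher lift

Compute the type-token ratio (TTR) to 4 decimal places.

N = 39 tokens, V = 21 types.
TTR = V / N = 21 / 39 = 0.5385

0.5385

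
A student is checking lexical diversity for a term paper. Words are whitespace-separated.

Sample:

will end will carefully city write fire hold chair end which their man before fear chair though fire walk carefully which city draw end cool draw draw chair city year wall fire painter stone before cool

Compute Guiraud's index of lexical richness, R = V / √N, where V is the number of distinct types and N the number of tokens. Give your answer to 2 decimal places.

3.50

N = 36, V = 21.
√N = 6.000000
R = 21 / 6.000000 = 3.50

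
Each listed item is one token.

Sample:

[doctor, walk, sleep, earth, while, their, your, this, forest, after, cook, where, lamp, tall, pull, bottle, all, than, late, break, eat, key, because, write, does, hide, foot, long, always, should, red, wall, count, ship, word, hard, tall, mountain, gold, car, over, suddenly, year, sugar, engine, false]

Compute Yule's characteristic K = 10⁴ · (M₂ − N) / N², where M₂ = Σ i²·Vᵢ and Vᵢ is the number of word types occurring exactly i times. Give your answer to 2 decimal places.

9.45

Frequencies: tall:2, doctor:1, walk:1, sleep:1, earth:1, while:1, their:1, your:1, this:1, forest:1, after:1, cook:1, where:1, lamp:1, pull:1, bottle:1, all:1, than:1, late:1, break:1, … (25 more, each freq 1)
N = 46. Frequency spectrum: V_1=44, V_2=1
M₂ = 1²·44 + 2²·1 = 48
K = 10000 × (48 − 46) / 46² = 9.45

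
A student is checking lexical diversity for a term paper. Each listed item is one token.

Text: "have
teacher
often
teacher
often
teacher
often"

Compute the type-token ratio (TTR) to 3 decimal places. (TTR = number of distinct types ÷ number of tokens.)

N = 7 tokens, V = 3 types.
TTR = V / N = 3 / 7 = 0.429

0.429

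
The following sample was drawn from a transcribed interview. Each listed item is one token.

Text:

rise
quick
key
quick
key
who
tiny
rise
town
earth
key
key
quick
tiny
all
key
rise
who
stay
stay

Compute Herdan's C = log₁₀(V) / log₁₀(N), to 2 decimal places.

0.73

N = 20, V = 9.
log₁₀(V) = 0.954243, log₁₀(N) = 1.301030
C = 0.954243 / 1.301030 = 0.73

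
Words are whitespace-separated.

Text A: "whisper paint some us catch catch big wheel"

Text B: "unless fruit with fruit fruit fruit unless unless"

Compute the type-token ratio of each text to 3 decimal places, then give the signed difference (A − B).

TTR(A) = 7/8 = 0.875
TTR(B) = 3/8 = 0.375
Difference = 0.875 − 0.375 = 0.500

0.500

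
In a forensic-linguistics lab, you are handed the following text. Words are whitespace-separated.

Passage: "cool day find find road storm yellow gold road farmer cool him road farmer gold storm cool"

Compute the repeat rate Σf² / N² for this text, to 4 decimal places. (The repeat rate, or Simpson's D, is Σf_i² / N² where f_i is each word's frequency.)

Frequencies: cool:3, road:3, find:2, storm:2, gold:2, farmer:2, day:1, yellow:1, him:1
Σf² = 37; N² = 289
Repeat rate = 37 / 289 = 0.1280

0.1280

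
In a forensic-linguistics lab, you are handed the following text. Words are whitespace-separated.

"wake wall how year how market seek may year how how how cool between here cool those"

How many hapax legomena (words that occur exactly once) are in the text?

Frequencies: how:5, year:2, cool:2, wake:1, wall:1, market:1, seek:1, may:1, between:1, here:1, those:1
Hapax (freq=1): between, here, market, may, seek, those, wake, wall

8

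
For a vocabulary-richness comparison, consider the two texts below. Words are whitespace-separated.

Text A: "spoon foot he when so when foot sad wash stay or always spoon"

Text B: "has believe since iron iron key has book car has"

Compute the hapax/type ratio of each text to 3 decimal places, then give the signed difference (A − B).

-0.014

A: hapax=7, V=10, ratio=0.700
B: hapax=5, V=7, ratio=0.714
Difference = 0.700 − 0.714 = -0.014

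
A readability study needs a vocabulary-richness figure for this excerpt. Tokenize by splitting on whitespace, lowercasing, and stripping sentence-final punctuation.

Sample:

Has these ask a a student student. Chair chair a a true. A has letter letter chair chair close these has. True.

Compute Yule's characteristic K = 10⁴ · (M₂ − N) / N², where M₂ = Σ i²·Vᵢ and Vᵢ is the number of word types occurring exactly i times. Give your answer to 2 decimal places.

950.41

Frequencies: a:5, chair:4, has:3, these:2, student:2, true:2, letter:2, ask:1, close:1
N = 22. Frequency spectrum: V_1=2, V_2=4, V_3=1, V_4=1, V_5=1
M₂ = 1²·2 + 2²·4 + 3²·1 + 4²·1 + 5²·1 = 68
K = 10000 × (68 − 22) / 22² = 950.41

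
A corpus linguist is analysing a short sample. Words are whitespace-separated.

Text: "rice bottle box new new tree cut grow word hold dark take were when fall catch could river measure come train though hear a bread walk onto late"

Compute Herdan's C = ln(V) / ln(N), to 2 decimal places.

N = 28, V = 27.
ln(V) = 3.295837, ln(N) = 3.332205
C = 3.295837 / 3.332205 = 0.99

0.99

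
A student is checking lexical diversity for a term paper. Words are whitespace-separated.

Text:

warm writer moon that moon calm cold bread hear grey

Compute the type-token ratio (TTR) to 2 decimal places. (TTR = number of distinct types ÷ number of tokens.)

N = 10 tokens, V = 9 types.
TTR = V / N = 9 / 10 = 0.90

0.90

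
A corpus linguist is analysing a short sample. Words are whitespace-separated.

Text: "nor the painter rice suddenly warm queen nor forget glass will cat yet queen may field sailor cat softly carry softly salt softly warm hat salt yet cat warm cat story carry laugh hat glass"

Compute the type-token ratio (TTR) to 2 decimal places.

0.60

N = 35 tokens, V = 21 types.
TTR = V / N = 21 / 35 = 0.60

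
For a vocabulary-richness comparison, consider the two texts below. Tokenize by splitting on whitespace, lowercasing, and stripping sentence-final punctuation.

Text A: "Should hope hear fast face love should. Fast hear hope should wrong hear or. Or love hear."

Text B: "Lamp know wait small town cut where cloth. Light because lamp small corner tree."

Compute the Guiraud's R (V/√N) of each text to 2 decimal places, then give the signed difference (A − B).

-1.27

A: V=8, N=17, R=1.94
B: V=12, N=14, R=3.21
Difference = 1.94 − 3.21 = -1.27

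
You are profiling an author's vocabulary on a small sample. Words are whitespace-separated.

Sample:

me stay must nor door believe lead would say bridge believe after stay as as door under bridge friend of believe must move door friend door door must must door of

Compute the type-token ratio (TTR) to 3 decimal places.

N = 31 tokens, V = 16 types.
TTR = V / N = 16 / 31 = 0.516

0.516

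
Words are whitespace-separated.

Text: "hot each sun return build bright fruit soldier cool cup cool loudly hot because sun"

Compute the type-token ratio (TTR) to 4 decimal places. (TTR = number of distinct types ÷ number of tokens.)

0.8000

N = 15 tokens, V = 12 types.
TTR = V / N = 12 / 15 = 0.8000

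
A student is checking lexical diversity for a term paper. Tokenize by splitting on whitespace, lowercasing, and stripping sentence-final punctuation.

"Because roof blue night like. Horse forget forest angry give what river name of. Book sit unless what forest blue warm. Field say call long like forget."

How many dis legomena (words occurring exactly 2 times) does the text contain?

5

Frequencies: blue:2, like:2, forget:2, forest:2, what:2, because:1, roof:1, night:1, horse:1, angry:1, give:1, river:1, name:1, of:1, book:1, sit:1, unless:1, warm:1, field:1, say:1, … (2 more, each freq 1)
Words with frequency 2: blue, forest, forget, like, what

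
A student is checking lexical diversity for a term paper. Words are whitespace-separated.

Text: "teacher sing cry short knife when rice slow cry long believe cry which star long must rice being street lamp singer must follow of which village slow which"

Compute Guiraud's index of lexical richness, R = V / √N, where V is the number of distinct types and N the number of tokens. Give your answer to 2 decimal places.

N = 28, V = 20.
√N = 5.291503
R = 20 / 5.291503 = 3.78

3.78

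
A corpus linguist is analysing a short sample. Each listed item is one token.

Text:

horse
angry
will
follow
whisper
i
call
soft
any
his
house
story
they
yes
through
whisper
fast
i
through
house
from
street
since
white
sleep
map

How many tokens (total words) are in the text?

Tokens: horse, angry, will, follow, whisper, i, call, soft, any, his, house, story, they, yes, through, whisper, fast, i, through, house, from, street, since, white, sleep, map
N = 26

26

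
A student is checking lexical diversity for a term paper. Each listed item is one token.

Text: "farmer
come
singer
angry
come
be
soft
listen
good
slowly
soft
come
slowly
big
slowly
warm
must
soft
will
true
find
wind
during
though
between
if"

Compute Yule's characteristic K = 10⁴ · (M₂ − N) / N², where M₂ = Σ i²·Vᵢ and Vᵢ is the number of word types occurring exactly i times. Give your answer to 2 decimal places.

266.27

Frequencies: come:3, soft:3, slowly:3, farmer:1, singer:1, angry:1, be:1, listen:1, good:1, big:1, warm:1, must:1, will:1, true:1, find:1, wind:1, during:1, though:1, between:1, if:1
N = 26. Frequency spectrum: V_1=17, V_3=3
M₂ = 1²·17 + 3²·3 = 44
K = 10000 × (44 − 26) / 26² = 266.27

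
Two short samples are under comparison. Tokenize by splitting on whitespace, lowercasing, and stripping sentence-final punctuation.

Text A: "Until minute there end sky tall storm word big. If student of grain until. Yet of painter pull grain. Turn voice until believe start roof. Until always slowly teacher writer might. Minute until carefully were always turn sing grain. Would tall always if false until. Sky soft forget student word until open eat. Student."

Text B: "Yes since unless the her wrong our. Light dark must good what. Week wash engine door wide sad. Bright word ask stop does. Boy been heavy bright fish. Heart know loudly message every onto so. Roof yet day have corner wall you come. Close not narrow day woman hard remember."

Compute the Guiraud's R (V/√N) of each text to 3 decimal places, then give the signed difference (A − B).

-2.025

A: V=35, N=54, R=4.763
B: V=48, N=50, R=6.788
Difference = 4.763 − 6.788 = -2.025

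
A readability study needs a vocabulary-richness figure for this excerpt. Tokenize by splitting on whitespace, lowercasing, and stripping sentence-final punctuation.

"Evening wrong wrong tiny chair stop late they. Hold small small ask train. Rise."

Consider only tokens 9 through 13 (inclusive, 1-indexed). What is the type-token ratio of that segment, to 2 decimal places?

Segment tokens 9–13: hold, small, small, ask, train
Segment N = 5, segment V = 4.
TTR = 4 / 5 = 0.80

0.80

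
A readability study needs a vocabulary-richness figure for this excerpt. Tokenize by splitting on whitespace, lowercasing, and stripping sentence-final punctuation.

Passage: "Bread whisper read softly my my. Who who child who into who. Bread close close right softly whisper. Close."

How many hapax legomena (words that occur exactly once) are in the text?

4

Frequencies: who:4, close:3, bread:2, whisper:2, softly:2, my:2, read:1, child:1, into:1, right:1
Hapax (freq=1): child, into, read, right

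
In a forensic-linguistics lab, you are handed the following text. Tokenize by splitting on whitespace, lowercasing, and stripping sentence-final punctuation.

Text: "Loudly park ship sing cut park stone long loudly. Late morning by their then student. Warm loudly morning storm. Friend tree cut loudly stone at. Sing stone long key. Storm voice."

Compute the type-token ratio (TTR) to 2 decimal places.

0.65

N = 31 tokens, V = 20 types.
TTR = V / N = 20 / 31 = 0.65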